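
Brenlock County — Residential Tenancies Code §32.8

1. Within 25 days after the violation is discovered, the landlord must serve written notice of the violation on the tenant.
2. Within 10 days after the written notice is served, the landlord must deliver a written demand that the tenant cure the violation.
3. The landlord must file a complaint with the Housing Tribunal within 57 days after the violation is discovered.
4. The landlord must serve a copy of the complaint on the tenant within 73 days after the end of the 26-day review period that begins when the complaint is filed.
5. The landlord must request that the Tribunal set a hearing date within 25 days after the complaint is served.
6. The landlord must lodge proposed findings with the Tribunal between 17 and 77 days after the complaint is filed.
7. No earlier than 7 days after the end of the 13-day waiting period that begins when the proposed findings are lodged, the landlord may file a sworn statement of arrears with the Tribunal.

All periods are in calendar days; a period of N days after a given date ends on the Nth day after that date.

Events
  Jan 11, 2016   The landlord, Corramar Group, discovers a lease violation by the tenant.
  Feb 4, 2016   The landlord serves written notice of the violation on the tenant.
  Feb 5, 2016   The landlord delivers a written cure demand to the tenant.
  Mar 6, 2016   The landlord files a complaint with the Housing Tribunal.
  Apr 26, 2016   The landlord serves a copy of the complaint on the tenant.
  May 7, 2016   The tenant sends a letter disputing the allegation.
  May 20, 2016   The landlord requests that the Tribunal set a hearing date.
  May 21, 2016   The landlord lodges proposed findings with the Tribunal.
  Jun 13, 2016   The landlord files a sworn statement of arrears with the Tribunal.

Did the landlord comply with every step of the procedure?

Step 1: 25 days after Jan 11, 2016 (when the violation is discovered) is Feb 5, 2016; Feb 4, 2016 is within that limit.
Step 2: 10 days after Feb 4, 2016 (when the written notice is served) is Feb 14, 2016; completed Feb 5, 2016, before the deadline.
Step 3: 57 days after Jan 11, 2016 (when the violation is discovered) is Mar 8, 2016; completed Mar 6, 2016, before the deadline.
Step 4: 73 days after Apr 1, 2016 (end of the 26-day review period, which began when the complaint is filed on Mar 6, 2016) is Jun 13, 2016; Apr 26, 2016 is within that limit.
Step 5: 25 days after Apr 26, 2016 (when the complaint is served) is May 21, 2016; done May 20, 2016 — timely.
Step 6: the window is 17–77 days after Mar 6, 2016 (when the complaint is filed), so Mar 23, 2016 through May 22, 2016; done May 21, 2016 — within the window.
Step 7: the earliest permitted date is 7 days after Jun 3, 2016 (end of the 13-day waiting period, which began when the proposed findings are lodged on May 21, 2016), i.e. Jun 10, 2016; done Jun 13, 2016, after the minimum wait.

Yes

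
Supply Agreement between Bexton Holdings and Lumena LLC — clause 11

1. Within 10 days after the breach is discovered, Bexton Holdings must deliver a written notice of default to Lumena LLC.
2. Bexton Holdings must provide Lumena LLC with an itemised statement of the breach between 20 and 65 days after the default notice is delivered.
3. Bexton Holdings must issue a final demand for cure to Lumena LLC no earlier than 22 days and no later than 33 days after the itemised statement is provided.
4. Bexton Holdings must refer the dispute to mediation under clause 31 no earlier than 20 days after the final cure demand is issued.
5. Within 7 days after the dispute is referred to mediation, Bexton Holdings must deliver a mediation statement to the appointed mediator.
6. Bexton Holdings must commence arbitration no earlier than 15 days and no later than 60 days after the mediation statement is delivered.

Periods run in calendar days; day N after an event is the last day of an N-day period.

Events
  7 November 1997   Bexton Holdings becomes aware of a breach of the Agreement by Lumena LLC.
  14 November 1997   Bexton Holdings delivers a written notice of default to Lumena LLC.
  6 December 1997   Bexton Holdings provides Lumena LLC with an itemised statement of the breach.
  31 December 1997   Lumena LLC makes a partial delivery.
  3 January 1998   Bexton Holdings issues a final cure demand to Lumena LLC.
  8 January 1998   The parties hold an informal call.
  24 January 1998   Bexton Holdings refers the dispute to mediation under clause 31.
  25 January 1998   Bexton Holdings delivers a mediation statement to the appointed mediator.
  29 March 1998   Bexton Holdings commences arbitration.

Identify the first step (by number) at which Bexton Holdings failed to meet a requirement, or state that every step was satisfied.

Step 1 — counting 10 days from 7 November 1997 (when the breach is discovered) gives a deadline of 17 November 1997; done 14 November 1997 — timely.
Step 2 — 20 and 65 days from 14 November 1997 (when the default notice is delivered) are 4 December 1997 and 18 January 1998 respectively; done 6 December 1997 — within the window.
Step 3 — 22 and 33 days from 6 December 1997 (when the itemised statement is provided) are 28 December 1997 and 8 January 1998 respectively; done 3 January 1998, which is between those dates.
Step 4 — must wait 20 days from 3 January 1998 (when the final cure demand is issued), so not before 23 January 1998; done 24 January 1998 — permitted.
Step 5 — counting 7 days from 24 January 1998 (when the dispute is referred to mediation) gives a deadline of 31 January 1998; done 25 January 1998 — timely.
Step 6 — 15 and 60 days from 25 January 1998 (when the mediation statement is delivered) are 9 February 1998 and 26 March 1998 respectively; 29 March 1998 is 3 days past the end of the window.

Step 6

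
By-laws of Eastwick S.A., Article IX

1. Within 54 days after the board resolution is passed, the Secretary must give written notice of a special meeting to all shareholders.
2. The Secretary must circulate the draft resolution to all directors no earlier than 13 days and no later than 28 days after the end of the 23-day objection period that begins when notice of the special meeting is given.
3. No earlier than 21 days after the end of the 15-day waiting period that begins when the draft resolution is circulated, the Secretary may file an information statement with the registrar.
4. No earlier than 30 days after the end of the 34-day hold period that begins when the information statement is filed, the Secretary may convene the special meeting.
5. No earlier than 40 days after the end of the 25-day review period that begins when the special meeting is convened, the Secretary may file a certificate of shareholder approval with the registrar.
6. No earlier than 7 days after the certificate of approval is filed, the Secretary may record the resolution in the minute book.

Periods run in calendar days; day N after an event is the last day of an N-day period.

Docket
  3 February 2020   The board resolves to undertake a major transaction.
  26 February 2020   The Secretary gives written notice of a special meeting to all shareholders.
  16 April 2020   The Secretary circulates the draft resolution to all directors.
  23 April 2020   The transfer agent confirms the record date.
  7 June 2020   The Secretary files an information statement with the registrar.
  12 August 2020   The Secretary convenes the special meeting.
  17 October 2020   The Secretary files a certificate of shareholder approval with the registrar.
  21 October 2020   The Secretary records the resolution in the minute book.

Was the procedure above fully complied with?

Step 1: 54 days after 3 February 2020 (when the board resolution is passed) is 28 March 2020; 26 February 2020 is within that limit.
Step 2: the window is 13–28 days after 20 March 2020 (end of the 23-day objection period, which began when notice of the special meeting is given on 26 February 2020), so 2 April 2020 through 17 April 2020; done 16 April 2020, which is between those dates.
Step 3: the earliest permitted date is 21 days after 1 May 2020 (end of the 15-day waiting period, which began when the draft resolution is circulated on 16 April 2020), i.e. 22 May 2020; done 7 June 2020, after the minimum wait.
Step 4: the earliest permitted date is 30 days after 11 July 2020 (end of the 34-day hold period, which began when the information statement is filed on 7 June 2020), i.e. 10 August 2020; done 12 August 2020, after the minimum wait.
Step 5: the earliest permitted date is 40 days after 6 September 2020 (end of the 25-day review period, which began when the special meeting is convened on 12 August 2020), i.e. 16 October 2020; 17 October 2020 is on or after that date.
Step 6: the earliest permitted date is 7 days after 17 October 2020 (when the certificate of approval is filed), i.e. 24 October 2020; 21 October 2020 is 3 days before the earliest permitted date.

No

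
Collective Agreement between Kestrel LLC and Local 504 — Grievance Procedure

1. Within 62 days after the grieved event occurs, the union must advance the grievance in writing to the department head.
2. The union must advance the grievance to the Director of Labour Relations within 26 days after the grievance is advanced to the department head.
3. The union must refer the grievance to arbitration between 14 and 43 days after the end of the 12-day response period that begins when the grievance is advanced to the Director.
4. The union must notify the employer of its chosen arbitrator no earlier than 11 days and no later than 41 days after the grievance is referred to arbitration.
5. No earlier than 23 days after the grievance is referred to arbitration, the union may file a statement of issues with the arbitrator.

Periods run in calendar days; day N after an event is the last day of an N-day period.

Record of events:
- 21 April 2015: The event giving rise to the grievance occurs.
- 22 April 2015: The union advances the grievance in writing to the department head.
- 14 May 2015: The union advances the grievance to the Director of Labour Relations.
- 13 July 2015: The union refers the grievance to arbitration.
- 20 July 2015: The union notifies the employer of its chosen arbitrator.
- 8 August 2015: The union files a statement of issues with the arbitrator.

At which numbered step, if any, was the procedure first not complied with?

Step 1 — counting 62 days from 21 April 2015 (when the grieved event occurs) gives a deadline of 22 June 2015; 22 April 2015 is within that limit.
Step 2 — counting 26 days from 22 April 2015 (when the grievance is advanced to the department head) gives a deadline of 18 May 2015; 14 May 2015 is within that limit.
Step 3 — 14 and 43 days from 26 May 2015 (end of the 12-day response period, which began when the grievance is advanced to the Director on 14 May 2015) are 9 June 2015 and 8 July 2015 respectively; done 13 July 2015 — 5 days after the window closed.
Later steps need not be reached.

Step 3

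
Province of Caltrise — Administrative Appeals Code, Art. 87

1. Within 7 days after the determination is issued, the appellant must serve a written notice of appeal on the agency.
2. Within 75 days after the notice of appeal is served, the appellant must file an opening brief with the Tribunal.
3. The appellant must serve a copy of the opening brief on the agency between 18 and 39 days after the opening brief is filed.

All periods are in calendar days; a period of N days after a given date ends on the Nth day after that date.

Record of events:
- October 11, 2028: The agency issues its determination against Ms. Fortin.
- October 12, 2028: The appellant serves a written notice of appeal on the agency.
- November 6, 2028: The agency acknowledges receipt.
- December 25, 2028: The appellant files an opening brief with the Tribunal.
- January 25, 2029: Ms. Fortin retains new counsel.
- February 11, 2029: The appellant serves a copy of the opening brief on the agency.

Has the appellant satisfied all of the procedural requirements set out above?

No

(1) due by October 11, 2028 + 7 days = October 18, 2028; October 12, 2028 is within that limit.
(2) due by October 12, 2028 + 75 days = December 26, 2028; December 25, 2028 is within that limit.
(3) the permitted window runs from December 25, 2028 + 18 = January 12, 2029 to December 25, 2028 + 39 = February 2, 2029; February 11, 2029 is 9 days past the end of the window.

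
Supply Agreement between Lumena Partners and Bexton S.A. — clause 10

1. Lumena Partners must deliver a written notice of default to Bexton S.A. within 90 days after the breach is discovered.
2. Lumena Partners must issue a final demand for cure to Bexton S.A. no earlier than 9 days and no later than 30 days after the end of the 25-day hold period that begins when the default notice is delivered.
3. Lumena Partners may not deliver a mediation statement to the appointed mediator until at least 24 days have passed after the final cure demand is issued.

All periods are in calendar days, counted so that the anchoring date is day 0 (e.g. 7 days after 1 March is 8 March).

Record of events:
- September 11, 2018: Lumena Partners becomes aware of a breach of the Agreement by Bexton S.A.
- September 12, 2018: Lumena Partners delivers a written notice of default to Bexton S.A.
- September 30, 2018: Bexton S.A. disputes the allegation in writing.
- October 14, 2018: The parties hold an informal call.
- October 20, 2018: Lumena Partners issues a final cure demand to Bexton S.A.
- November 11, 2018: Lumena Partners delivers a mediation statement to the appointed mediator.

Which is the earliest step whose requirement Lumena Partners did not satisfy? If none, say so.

Step 1 — counting 90 days from September 11, 2018 (when the breach is discovered) gives a deadline of December 10, 2018; done September 12, 2018 — timely.
Step 2 — 9 and 30 days from October 7, 2018 (end of the 25-day hold period, which began when the default notice is delivered on September 12, 2018) are October 16, 2018 and November 6, 2018 respectively; October 20, 2018 falls inside that range.
Step 3 — must wait 24 days from October 20, 2018 (when the final cure demand is issued), so not before November 13, 2018; November 11, 2018 is 2 days before the earliest permitted date.

Step 3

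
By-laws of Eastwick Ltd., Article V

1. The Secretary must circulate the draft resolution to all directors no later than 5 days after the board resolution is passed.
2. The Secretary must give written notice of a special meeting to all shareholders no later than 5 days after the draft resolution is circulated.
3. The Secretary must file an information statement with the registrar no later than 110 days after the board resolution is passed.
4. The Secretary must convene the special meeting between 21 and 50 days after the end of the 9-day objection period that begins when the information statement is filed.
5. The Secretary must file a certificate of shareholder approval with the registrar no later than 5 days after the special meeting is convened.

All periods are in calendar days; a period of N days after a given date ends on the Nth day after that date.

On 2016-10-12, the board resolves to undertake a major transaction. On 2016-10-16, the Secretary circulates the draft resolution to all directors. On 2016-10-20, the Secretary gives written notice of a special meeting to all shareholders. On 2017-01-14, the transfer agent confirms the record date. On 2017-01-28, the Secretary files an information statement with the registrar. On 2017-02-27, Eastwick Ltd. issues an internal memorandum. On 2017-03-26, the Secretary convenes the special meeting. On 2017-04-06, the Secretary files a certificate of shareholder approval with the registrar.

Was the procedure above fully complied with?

Step 1: 5 days after 2016-10-12 (when the board resolution is passed) is 2016-10-17; 2016-10-16 is within that limit.
Step 2: 5 days after 2016-10-16 (when the draft resolution is circulated) is 2016-10-21; 2016-10-20 is within that limit.
Step 3: 110 days after 2016-10-12 (when the board resolution is passed) is 2017-01-30; completed 2017-01-28, before the deadline.
Step 4: the window is 21–50 days after 2017-02-06 (end of the 9-day objection period, which began when the information statement is filed on 2017-01-28), so 2017-02-27 through 2017-03-28; done 2017-03-26, which is between those dates.
Step 5: 5 days after 2017-03-26 (when the special meeting is convened) is 2017-03-31; not done until 2017-04-06, 6 days after the deadline.
No need to go further; step 5 was not satisfied.

No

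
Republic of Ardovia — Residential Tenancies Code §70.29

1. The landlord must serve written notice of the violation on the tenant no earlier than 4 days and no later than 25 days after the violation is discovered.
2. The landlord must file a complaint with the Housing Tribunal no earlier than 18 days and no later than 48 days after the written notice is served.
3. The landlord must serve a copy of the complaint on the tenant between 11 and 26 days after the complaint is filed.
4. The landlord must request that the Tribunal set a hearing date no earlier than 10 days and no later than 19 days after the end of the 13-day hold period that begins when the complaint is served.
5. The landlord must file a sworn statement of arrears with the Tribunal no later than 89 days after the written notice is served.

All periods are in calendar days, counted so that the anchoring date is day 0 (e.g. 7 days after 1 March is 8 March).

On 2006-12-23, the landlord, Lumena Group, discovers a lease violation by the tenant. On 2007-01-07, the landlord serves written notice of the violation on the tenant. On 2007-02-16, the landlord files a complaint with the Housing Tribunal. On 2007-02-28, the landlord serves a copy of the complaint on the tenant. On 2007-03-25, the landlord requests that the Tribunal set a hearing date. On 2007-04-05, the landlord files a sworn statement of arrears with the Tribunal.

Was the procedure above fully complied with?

Step 1: the window is 4–25 days after 2006-12-23 (when the violation is discovered), so 2006-12-27 through 2007-01-17; 2007-01-07 falls inside that range.
Step 2: the window is 18–48 days after 2007-01-07 (when the written notice is served), so 2007-01-25 through 2007-02-24; 2007-02-16 falls inside that range.
Step 3: the window is 11–26 days after 2007-02-16 (when the complaint is filed), so 2007-02-27 through 2007-03-14; done 2007-02-28 — within the window.
Step 4: the window is 10–19 days after 2007-03-13 (end of the 13-day hold period, which began when the complaint is served on 2007-02-28), so 2007-03-23 through 2007-04-01; 2007-03-25 falls inside that range.
Step 5: 89 days after 2007-01-07 (when the written notice is served) is 2007-04-06; done 2007-04-05 — timely.

Yes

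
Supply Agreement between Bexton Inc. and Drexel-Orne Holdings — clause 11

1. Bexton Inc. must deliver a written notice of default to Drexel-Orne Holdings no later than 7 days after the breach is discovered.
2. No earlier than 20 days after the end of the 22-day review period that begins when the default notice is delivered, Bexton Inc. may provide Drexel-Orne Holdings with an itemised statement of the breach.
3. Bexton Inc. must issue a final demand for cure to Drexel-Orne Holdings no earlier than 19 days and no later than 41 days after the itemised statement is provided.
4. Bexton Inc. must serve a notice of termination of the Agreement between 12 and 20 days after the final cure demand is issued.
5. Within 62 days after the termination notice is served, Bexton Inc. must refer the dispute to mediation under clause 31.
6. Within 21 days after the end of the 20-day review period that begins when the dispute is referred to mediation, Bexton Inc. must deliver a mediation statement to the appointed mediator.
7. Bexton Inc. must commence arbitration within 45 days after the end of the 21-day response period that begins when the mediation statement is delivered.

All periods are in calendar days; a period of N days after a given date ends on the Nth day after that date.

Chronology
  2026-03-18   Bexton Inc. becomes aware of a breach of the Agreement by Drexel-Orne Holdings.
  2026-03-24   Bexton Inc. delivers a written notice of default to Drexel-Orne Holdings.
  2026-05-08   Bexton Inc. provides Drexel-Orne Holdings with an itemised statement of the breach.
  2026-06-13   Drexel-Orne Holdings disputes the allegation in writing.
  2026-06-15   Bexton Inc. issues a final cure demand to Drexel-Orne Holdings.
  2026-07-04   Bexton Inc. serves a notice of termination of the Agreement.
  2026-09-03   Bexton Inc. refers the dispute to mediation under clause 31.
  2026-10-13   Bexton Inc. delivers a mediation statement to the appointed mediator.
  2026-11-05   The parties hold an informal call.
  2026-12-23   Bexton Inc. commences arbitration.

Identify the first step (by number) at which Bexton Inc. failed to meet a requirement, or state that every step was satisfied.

Step 7

Step 1 — counting 7 days from 2026-03-18 (when the breach is discovered) gives a deadline of 2026-03-25; done 2026-03-24 — timely.
Step 2 — must wait 20 days from 2026-04-15 (end of the 22-day review period, which began when the default notice is delivered on 2026-03-24), so not before 2026-05-05; done 2026-05-08, after the minimum wait.
Step 3 — 19 and 41 days from 2026-05-08 (when the itemised statement is provided) are 2026-05-27 and 2026-06-18 respectively; done 2026-06-15 — within the window.
Step 4 — 12 and 20 days from 2026-06-15 (when the final cure demand is issued) are 2026-06-27 and 2026-07-05 respectively; 2026-07-04 falls inside that range.
Step 5 — counting 62 days from 2026-07-04 (when the termination notice is served) gives a deadline of 2026-09-04; completed 2026-09-03, before the deadline.
Step 6 — counting 21 days from 2026-09-23 (end of the 20-day review period, which began when the dispute is referred to mediation on 2026-09-03) gives a deadline of 2026-10-14; 2026-10-13 is within that limit.
Step 7 — counting 45 days from 2026-11-03 (end of the 21-day response period, which began when the mediation statement is delivered on 2026-10-13) gives a deadline of 2026-12-18; not done until 2026-12-23, 5 days after the deadline.
The procedure was therefore not followed at step 7.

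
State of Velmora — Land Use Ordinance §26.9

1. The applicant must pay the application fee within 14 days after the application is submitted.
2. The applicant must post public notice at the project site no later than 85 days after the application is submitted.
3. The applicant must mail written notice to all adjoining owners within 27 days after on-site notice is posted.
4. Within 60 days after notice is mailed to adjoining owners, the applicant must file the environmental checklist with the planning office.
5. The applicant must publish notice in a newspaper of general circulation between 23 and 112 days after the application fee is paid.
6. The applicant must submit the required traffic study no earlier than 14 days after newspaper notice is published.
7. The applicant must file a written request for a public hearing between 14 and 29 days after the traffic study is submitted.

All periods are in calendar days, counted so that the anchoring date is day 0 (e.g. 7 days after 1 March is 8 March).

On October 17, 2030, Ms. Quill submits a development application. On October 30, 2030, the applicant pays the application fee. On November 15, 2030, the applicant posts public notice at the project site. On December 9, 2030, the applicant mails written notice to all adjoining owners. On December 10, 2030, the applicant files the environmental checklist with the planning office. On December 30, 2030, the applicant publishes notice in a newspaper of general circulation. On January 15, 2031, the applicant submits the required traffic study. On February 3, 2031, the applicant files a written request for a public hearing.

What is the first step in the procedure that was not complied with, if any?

Step 1: 14 days after October 17, 2030 (when the application is submitted) is October 31, 2030; done October 30, 2030 — timely.
Step 2: 85 days after October 17, 2030 (when the application is submitted) is January 10, 2031; completed November 15, 2030, before the deadline.
Step 3: 27 days after November 15, 2030 (when on-site notice is posted) is December 12, 2030; completed December 9, 2030, before the deadline.
Step 4: 60 days after December 9, 2030 (when notice is mailed to adjoining owners) is February 7, 2031; completed December 10, 2030, before the deadline.
Step 5: the window is 23–112 days after October 30, 2030 (when the application fee is paid), so November 22, 2030 through February 19, 2031; December 30, 2030 falls inside that range.
Step 6: the earliest permitted date is 14 days after December 30, 2030 (when newspaper notice is published), i.e. January 13, 2031; January 15, 2031 is on or after that date.
Step 7: the window is 14–29 days after January 15, 2031 (when the traffic study is submitted), so January 29, 2031 through February 13, 2031; February 3, 2031 falls inside that range.

None — every step was satisfied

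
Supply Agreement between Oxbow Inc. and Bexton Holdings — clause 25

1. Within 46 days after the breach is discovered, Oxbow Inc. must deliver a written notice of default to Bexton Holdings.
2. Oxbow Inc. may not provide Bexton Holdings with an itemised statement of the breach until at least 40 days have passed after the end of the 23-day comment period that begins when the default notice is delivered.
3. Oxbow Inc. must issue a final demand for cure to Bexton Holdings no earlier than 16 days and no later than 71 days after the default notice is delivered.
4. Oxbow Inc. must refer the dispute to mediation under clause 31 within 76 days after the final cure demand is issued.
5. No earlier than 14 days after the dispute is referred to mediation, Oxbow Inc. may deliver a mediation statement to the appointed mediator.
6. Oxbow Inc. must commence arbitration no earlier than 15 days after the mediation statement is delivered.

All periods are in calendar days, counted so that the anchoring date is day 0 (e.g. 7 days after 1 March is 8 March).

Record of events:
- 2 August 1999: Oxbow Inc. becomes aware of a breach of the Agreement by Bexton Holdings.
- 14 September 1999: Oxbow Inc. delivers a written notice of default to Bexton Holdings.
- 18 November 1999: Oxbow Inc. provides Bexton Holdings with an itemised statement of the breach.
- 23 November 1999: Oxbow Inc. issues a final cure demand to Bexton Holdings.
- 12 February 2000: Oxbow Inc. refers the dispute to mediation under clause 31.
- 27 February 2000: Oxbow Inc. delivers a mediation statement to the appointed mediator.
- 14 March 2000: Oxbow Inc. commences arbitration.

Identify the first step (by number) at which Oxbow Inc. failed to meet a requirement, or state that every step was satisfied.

Step 4

Step 1 — counting 46 days from 2 August 1999 (when the breach is discovered) gives a deadline of 17 September 1999; done 14 September 1999 — timely.
Step 2 — must wait 40 days from 7 October 1999 (end of the 23-day comment period, which began when the default notice is delivered on 14 September 1999), so not before 16 November 1999; 18 November 1999 is on or after that date.
Step 3 — 16 and 71 days from 14 September 1999 (when the default notice is delivered) are 30 September 1999 and 24 November 1999 respectively; done 23 November 1999 — within the window.
Step 4 — counting 76 days from 23 November 1999 (when the final cure demand is issued) gives a deadline of 7 February 2000; done 12 February 2000 — 5 days late.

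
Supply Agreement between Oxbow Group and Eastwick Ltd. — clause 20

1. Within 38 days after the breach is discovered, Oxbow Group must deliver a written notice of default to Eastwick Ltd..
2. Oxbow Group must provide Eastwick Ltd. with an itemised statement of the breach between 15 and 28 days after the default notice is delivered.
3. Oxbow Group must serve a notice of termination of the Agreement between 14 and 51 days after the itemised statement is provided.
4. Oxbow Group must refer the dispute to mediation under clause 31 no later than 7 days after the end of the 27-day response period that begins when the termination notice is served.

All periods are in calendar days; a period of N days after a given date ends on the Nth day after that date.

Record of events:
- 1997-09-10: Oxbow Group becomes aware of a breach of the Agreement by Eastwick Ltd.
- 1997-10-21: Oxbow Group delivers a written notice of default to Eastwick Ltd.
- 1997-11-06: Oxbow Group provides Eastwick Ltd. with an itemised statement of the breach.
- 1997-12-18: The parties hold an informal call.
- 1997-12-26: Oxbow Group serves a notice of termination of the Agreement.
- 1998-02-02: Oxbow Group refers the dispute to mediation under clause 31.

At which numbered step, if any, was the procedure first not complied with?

Step 1: 38 days after 1997-09-10 (when the breach is discovered) is 1997-10-18; 1997-10-21 misses that deadline by 3 days.

Step 1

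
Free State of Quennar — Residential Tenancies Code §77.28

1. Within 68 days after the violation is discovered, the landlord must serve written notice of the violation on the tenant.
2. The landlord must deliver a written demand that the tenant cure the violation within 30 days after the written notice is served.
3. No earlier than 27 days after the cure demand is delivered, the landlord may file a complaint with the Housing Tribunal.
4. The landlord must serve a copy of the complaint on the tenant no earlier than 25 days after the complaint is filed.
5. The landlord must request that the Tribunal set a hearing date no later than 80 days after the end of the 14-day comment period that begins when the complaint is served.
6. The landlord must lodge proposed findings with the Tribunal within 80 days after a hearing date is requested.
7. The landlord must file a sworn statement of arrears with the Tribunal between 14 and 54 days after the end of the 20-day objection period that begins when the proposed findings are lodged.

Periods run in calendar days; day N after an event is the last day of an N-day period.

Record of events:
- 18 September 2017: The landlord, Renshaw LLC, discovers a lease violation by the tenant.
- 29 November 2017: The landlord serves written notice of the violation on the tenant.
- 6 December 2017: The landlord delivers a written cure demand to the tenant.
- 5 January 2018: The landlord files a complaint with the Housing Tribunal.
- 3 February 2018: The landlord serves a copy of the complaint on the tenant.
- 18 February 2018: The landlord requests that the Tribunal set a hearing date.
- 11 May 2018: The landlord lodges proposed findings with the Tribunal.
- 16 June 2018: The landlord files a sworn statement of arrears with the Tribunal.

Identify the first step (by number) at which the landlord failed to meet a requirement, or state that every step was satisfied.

Step 1

Step 1 — counting 68 days from 18 September 2017 (when the violation is discovered) gives a deadline of 25 November 2017; 29 November 2017 misses that deadline by 4 days.
No need to go further; step 1 was not satisfied.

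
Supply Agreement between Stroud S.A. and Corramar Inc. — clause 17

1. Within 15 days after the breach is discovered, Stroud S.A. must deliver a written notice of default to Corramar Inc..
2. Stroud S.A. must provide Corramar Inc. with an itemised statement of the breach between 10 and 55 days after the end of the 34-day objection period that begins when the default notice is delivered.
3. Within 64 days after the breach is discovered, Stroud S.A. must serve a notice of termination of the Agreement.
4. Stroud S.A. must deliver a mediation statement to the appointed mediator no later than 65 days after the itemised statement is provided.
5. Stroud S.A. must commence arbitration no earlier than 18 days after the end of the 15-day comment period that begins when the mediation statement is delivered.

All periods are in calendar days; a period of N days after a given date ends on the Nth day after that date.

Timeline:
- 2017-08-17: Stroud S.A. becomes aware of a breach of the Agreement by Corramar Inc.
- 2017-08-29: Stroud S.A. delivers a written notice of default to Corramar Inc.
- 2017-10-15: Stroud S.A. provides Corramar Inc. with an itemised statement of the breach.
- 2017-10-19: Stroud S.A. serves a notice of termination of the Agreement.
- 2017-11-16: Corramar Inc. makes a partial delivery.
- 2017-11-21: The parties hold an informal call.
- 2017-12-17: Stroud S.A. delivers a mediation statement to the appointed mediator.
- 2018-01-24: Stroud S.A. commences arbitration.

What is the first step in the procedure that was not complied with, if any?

(1) due by 2017-08-17 + 15 days = 2017-09-01; done 2017-08-29 — timely.
(2) the permitted window runs from 2017-10-02 + 10 = 2017-10-12 to 2017-10-02 + 55 = 2017-11-26; done 2017-10-15, which is between those dates.
(3) due by 2017-08-17 + 64 days = 2017-10-20; completed 2017-10-19, before the deadline.
(4) due by 2017-10-15 + 65 days = 2017-12-19; 2017-12-17 is within that limit.
(5) permitted from 2018-01-01 + 18 days = 2018-01-19 onward; done 2018-01-24, after the minimum wait.

None — every step was satisfied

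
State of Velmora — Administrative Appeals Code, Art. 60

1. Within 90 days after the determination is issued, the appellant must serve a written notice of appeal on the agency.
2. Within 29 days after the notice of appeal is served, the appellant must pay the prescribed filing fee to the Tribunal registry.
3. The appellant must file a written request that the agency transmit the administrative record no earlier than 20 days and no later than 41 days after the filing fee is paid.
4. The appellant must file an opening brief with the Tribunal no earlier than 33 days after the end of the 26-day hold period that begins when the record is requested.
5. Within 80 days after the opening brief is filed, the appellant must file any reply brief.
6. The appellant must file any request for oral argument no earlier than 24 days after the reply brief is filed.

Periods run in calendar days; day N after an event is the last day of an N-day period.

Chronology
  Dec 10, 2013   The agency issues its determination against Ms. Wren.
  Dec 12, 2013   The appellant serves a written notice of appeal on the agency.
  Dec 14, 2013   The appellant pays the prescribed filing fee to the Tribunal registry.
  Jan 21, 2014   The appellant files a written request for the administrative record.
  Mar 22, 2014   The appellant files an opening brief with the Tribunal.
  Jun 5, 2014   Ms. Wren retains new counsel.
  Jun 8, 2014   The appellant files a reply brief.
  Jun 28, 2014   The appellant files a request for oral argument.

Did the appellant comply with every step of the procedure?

No

Step 1 — counting 90 days from Dec 10, 2013 (when the determination is issued) gives a deadline of Mar 10, 2014; Dec 12, 2013 is within that limit.
Step 2 — counting 29 days from Dec 12, 2013 (when the notice of appeal is served) gives a deadline of Jan 10, 2014; Dec 14, 2013 is within that limit.
Step 3 — 20 and 41 days from Dec 14, 2013 (when the filing fee is paid) are Jan 3, 2014 and Jan 24, 2014 respectively; done Jan 21, 2014, which is between those dates.
Step 4 — must wait 33 days from Feb 16, 2014 (end of the 26-day hold period, which began when the record is requested on Jan 21, 2014), so not before Mar 21, 2014; Mar 22, 2014 is on or after that date.
Step 5 — counting 80 days from Mar 22, 2014 (when the opening brief is filed) gives a deadline of Jun 10, 2014; done Jun 8, 2014 — timely.
Step 6 — must wait 24 days from Jun 8, 2014 (when the reply brief is filed), so not before Jul 2, 2014; done Jun 28, 2014 — 4 days too early.
Later steps need not be reached.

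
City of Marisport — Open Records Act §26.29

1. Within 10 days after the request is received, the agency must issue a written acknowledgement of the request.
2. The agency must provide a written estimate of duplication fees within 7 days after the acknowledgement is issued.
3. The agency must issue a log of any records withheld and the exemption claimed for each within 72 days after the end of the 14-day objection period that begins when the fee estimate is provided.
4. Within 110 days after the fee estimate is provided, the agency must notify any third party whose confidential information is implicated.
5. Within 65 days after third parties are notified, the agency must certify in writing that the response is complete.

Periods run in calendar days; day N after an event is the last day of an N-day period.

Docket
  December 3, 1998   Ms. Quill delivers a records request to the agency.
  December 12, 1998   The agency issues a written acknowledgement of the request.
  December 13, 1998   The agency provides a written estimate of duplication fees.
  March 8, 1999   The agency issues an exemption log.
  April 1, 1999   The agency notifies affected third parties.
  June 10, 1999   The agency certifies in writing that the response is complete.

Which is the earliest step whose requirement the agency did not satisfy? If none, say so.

Step 5

Step 1: 10 days after December 3, 1998 (when the request is received) is December 13, 1998; December 12, 1998 is within that limit.
Step 2: 7 days after December 12, 1998 (when the acknowledgement is issued) is December 19, 1998; done December 13, 1998 — timely.
Step 3: 72 days after December 27, 1998 (end of the 14-day objection period, which began when the fee estimate is provided on December 13, 1998) is March 9, 1999; March 8, 1999 is within that limit.
Step 4: 110 days after December 13, 1998 (when the fee estimate is provided) is April 2, 1999; done April 1, 1999 — timely.
Step 5: 65 days after April 1, 1999 (when third parties are notified) is June 5, 1999; June 10, 1999 misses that deadline by 5 days.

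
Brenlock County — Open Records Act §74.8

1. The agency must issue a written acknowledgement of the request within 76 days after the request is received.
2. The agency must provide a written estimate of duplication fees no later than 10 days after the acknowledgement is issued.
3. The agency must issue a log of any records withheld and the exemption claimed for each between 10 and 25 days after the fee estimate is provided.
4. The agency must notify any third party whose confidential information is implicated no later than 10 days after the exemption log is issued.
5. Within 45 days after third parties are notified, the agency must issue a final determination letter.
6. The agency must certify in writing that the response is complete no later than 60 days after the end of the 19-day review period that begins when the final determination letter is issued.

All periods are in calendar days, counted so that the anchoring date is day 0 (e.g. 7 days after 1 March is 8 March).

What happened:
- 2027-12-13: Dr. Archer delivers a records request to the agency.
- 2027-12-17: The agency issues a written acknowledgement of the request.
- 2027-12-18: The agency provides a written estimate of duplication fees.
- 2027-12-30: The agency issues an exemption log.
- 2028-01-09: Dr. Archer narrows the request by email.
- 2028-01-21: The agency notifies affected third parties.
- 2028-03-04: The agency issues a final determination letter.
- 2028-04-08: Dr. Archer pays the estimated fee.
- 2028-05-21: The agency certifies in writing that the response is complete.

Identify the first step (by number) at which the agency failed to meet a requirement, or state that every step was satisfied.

Step 4

(1) due by 2027-12-13 + 76 days = 2028-02-27; 2027-12-17 is within that limit.
(2) due by 2027-12-17 + 10 days = 2027-12-27; completed 2027-12-18, before the deadline.
(3) the permitted window runs from 2027-12-18 + 10 = 2027-12-28 to 2027-12-18 + 25 = 2028-01-12; done 2027-12-30, which is between those dates.
(4) due by 2027-12-30 + 10 days = 2028-01-09; 2028-01-21 misses that deadline by 12 days.
Later steps need not be reached.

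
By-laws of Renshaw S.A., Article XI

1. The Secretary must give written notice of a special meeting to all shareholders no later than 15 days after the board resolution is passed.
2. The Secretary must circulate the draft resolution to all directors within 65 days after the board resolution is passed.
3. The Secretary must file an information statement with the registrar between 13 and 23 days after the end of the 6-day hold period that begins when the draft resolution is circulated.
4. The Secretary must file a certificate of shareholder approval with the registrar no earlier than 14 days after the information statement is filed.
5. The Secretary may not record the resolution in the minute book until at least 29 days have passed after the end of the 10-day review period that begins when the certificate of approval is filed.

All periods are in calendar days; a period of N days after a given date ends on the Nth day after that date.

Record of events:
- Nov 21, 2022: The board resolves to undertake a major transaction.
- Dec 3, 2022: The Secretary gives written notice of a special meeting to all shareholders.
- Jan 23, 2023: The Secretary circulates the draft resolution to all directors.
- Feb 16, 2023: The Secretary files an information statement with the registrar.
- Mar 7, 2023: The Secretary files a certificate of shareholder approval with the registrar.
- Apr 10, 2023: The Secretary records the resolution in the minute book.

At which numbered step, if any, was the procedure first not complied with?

Step 5

(1) due by Nov 21, 2022 + 15 days = Dec 6, 2022; completed Dec 3, 2022, before the deadline.
(2) due by Nov 21, 2022 + 65 days = Jan 25, 2023; Jan 23, 2023 is within that limit.
(3) the permitted window runs from Jan 29, 2023 + 13 = Feb 11, 2023 to Jan 29, 2023 + 23 = Feb 21, 2023; done Feb 16, 2023, which is between those dates.
(4) permitted from Feb 16, 2023 + 14 days = Mar 2, 2023 onward; Mar 7, 2023 is on or after that date.
(5) permitted from Mar 17, 2023 + 29 days = Apr 15, 2023 onward; Apr 10, 2023 is 5 days before the earliest permitted date.
The analysis stops there.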